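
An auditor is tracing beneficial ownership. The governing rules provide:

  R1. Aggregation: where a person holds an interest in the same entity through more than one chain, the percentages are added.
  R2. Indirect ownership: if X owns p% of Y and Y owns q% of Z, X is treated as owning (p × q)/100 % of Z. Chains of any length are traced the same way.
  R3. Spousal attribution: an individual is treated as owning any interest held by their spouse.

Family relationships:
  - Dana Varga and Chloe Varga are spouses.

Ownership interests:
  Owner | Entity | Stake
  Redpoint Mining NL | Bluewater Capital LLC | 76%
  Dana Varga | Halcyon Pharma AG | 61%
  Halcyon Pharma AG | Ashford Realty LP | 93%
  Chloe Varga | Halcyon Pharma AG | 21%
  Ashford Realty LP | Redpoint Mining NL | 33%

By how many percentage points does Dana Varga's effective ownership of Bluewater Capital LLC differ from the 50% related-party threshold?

30.873992

By spousal attribution (R3), Dana Varga is treated as also owning Chloe Varga's interest in Halcyon Pharma AG, giving 61% + 21% = 82%.
Chain via Halcyon Pharma AG → Ashford Realty LP → Redpoint Mining NL (R2): 82% × 93% × 33% × 76% = 19.126008% of Bluewater Capital LLC.
19.126008% falls short of the 50% threshold by 30.873992 percentage points.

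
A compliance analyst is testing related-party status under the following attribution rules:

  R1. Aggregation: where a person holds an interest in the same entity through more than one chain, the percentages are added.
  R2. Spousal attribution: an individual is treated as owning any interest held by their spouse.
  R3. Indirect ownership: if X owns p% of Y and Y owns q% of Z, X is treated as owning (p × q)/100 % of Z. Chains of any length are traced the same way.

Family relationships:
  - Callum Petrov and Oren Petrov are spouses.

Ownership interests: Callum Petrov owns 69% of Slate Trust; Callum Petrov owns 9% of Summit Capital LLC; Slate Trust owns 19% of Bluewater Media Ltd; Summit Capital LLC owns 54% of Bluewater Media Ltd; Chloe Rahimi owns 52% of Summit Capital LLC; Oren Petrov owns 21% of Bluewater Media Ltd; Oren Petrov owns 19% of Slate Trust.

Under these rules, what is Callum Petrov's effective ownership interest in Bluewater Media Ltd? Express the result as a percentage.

By spousal attribution (R2), Callum Petrov is treated as also owning Oren Petrov's interest in Slate Trust, giving 69% + 19% = 88%.
By spousal attribution (R2), Callum Petrov is treated as owning Oren Petrov's 21% interest in Bluewater Media Ltd.
Chain via Summit Capital LLC (R3): 9% × 54% = 4.86% of Bluewater Media Ltd.
Chain via Slate Trust (R3): 88% × 19% = 16.72% of Bluewater Media Ltd.
Direct interest in Bluewater Media Ltd: 21%.
Aggregating (R1): 4.86% + 16.72% + 21% = 42.58%.

42.58%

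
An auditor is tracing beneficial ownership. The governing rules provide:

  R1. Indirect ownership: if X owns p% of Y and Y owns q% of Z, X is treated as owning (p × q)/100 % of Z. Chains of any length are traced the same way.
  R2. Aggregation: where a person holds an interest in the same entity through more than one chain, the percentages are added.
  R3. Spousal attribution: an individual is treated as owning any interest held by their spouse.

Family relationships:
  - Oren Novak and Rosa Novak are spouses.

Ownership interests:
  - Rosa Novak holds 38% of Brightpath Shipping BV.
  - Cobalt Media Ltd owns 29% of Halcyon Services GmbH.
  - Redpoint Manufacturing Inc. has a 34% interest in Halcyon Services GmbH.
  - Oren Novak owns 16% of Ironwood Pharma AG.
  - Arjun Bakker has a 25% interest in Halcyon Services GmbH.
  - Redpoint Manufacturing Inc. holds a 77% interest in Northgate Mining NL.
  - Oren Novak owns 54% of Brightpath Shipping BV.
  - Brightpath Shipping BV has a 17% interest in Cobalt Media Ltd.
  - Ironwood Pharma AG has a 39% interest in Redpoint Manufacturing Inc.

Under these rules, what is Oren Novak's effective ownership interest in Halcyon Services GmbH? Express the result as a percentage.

6.6572%

By spousal attribution (R3), Oren Novak is treated as also owning Rosa Novak's interest in Brightpath Shipping BV, giving 54% + 38% = 92%.
Chain via Ironwood Pharma AG → Redpoint Manufacturing Inc. (R1): 16% × 39% × 34% = 2.1216% of Halcyon Services GmbH.
Chain via Brightpath Shipping BV → Cobalt Media Ltd (R1): 92% × 17% × 29% = 4.5356% of Halcyon Services GmbH.
Aggregating (R2): 2.1216% + 4.5356% = 6.6572%.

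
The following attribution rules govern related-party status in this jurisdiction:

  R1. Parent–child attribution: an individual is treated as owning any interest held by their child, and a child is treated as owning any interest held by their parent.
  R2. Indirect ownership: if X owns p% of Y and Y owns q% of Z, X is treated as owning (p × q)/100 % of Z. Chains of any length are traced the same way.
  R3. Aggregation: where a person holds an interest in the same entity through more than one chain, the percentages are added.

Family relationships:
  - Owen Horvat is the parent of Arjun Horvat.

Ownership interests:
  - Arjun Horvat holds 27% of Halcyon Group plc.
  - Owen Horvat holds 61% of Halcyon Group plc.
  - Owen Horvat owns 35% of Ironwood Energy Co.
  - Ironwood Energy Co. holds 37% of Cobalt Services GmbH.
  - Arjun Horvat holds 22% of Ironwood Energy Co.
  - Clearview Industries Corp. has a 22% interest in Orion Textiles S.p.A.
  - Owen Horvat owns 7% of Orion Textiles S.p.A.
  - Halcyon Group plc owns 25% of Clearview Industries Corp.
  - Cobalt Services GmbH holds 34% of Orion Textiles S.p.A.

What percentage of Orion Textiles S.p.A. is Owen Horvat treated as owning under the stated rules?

By parent–child attribution (R1), Owen Horvat is treated as also owning Arjun Horvat's interest in Ironwood Energy Co, giving 35% + 22% = 57%.
By parent–child attribution (R1), Owen Horvat is treated as also owning Arjun Horvat's interest in Halcyon Group plc, giving 61% + 27% = 88%.
Chain via Ironwood Energy Co. → Cobalt Services GmbH (R2): 57% × 37% × 34% = 7.1706% of Orion Textiles S.p.A.
Chain via Halcyon Group plc → Clearview Industries Corp. (R2): 88% × 25% × 22% = 4.84% of Orion Textiles S.p.A.
Direct interest in Orion Textiles S.p.A: 7%.
Aggregating (R3): 7.1706% + 4.84% + 7% = 19.0106%.

19.0106%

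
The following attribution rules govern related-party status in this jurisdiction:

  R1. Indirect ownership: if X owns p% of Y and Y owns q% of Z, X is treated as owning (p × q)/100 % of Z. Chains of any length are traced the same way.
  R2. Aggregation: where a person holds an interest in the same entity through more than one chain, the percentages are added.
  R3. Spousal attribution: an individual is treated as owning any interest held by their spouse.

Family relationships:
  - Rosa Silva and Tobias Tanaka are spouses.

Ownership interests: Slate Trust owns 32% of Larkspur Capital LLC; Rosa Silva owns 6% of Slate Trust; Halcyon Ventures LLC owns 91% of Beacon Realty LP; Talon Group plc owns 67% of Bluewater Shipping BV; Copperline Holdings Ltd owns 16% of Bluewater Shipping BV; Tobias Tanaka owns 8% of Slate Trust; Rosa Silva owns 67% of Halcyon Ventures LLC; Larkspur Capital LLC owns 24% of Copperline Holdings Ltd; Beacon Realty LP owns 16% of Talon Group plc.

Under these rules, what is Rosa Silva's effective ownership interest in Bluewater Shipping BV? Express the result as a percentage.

By spousal attribution (R3), Rosa Silva is treated as also owning Tobias Tanaka's interest in Slate Trust, giving 6% + 8% = 14%.
Chain via Halcyon Ventures LLC → Beacon Realty LP → Talon Group plc (R1): 67% × 91% × 16% × 67% = 6.535984% of Bluewater Shipping BV.
Chain via Slate Trust → Larkspur Capital LLC → Copperline Holdings Ltd (R1): 14% × 32% × 24% × 16% = 0.172032% of Bluewater Shipping BV.
Aggregating (R2): 6.535984% + 0.172032% = 6.708016%.

6.708016%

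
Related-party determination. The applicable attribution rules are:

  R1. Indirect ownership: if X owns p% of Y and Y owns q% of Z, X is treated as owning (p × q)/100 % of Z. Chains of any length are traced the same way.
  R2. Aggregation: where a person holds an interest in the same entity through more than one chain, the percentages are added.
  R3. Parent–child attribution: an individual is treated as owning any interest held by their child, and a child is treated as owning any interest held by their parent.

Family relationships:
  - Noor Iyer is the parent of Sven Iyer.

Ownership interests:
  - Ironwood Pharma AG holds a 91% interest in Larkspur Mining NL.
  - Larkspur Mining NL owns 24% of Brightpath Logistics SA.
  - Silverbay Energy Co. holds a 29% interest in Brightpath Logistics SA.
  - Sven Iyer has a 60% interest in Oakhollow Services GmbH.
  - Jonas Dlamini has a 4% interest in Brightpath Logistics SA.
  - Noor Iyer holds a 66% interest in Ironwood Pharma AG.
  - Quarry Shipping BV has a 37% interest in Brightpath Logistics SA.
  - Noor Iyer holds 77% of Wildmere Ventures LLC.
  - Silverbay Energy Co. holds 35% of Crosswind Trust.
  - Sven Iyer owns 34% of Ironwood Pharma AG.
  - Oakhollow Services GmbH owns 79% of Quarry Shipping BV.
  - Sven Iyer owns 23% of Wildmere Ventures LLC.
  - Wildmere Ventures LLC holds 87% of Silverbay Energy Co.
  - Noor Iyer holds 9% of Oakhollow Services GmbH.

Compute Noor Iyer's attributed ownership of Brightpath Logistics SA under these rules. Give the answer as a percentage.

67.2387%

By parent–child attribution (R3), Noor Iyer is treated as also owning Sven Iyer's interest in Oakhollow Services GmbH, giving 9% + 60% = 69%.
By parent–child attribution (R3), Noor Iyer is treated as also owning Sven Iyer's interest in Wildmere Ventures LLC, giving 77% + 23% = 100%.
By parent–child attribution (R3), Noor Iyer is treated as also owning Sven Iyer's interest in Ironwood Pharma AG, giving 66% + 34% = 100%.
Chain via Oakhollow Services GmbH → Quarry Shipping BV (R1): 69% × 79% × 37% = 20.1687% of Brightpath Logistics SA.
Chain via Wildmere Ventures LLC → Silverbay Energy Co. (R1): 100% × 87% × 29% = 25.23% of Brightpath Logistics SA.
Chain via Ironwood Pharma AG → Larkspur Mining NL (R1): 100% × 91% × 24% = 21.84% of Brightpath Logistics SA.
Aggregating (R2): 20.1687% + 25.23% + 21.84% = 67.2387%.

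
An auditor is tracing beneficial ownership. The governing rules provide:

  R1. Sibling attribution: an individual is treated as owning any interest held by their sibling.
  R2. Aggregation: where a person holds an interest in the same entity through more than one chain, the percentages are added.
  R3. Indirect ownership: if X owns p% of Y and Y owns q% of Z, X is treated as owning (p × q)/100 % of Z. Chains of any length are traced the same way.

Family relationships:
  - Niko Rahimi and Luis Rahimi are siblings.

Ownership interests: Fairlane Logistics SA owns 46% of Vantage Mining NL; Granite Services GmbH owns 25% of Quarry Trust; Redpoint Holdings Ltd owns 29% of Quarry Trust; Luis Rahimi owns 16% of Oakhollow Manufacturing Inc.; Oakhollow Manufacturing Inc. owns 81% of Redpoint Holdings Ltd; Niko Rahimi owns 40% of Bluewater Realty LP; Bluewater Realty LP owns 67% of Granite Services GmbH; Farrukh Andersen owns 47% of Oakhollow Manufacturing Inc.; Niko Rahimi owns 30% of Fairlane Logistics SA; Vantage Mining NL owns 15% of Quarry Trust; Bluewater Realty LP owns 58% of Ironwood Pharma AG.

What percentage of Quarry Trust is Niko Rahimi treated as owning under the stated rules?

By sibling attribution (R1), Niko Rahimi is treated as owning Luis Rahimi's 16% interest in Oakhollow Manufacturing Inc.
Chain via Bluewater Realty LP → Granite Services GmbH (R3): 40% × 67% × 25% = 6.7% of Quarry Trust.
Chain via Fairlane Logistics SA → Vantage Mining NL (R3): 30% × 46% × 15% = 2.07% of Quarry Trust.
Chain via Oakhollow Manufacturing Inc. → Redpoint Holdings Ltd (R3): 16% × 81% × 29% = 3.7584% of Quarry Trust.
Aggregating (R2): 6.7% + 2.07% + 3.7584% = 12.5284%.

12.5284%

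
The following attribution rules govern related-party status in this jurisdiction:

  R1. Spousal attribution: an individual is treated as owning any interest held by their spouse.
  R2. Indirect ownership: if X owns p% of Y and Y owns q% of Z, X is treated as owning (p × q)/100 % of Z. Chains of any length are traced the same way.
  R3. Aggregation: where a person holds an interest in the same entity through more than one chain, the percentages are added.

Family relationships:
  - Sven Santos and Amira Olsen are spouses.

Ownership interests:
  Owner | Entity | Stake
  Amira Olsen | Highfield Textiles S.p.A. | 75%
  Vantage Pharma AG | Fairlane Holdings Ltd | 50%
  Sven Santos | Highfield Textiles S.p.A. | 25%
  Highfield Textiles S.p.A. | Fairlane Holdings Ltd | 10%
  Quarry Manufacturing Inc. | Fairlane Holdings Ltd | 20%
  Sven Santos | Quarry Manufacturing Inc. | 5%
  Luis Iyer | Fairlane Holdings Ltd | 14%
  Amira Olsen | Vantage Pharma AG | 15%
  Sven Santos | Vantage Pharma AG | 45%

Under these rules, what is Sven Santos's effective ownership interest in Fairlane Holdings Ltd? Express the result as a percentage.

41%

By spousal attribution (R1), Sven Santos is treated as also owning Amira Olsen's interest in Vantage Pharma AG, giving 45% + 15% = 60%.
By spousal attribution (R1), Sven Santos is treated as also owning Amira Olsen's interest in Highfield Textiles S.p.A, giving 25% + 75% = 100%.
Chain via Vantage Pharma AG (R2): 60% × 50% = 30% of Fairlane Holdings Ltd.
Chain via Quarry Manufacturing Inc. (R2): 5% × 20% = 1% of Fairlane Holdings Ltd.
Chain via Highfield Textiles S.p.A. (R2): 100% × 10% = 10% of Fairlane Holdings Ltd.
Aggregating (R3): 30% + 1% + 10% = 41%.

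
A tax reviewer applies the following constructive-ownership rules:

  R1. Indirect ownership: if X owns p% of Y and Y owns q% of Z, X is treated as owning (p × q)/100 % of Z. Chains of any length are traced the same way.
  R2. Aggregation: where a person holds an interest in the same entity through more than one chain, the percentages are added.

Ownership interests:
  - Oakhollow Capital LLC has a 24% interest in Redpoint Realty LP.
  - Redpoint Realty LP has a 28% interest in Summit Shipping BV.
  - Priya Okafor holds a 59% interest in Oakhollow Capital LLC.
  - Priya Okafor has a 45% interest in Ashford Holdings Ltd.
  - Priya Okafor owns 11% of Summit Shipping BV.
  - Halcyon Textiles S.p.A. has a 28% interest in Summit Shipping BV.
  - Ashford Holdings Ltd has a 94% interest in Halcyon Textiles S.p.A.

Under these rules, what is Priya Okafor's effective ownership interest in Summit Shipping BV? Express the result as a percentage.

26.8088%

Chain via Ashford Holdings Ltd → Halcyon Textiles S.p.A. (R1): 45% × 94% × 28% = 11.844% of Summit Shipping BV.
Chain via Oakhollow Capital LLC → Redpoint Realty LP (R1): 59% × 24% × 28% = 3.9648% of Summit Shipping BV.
Direct interest in Summit Shipping BV: 11%.
Aggregating (R2): 11.844% + 3.9648% + 11% = 26.8088%.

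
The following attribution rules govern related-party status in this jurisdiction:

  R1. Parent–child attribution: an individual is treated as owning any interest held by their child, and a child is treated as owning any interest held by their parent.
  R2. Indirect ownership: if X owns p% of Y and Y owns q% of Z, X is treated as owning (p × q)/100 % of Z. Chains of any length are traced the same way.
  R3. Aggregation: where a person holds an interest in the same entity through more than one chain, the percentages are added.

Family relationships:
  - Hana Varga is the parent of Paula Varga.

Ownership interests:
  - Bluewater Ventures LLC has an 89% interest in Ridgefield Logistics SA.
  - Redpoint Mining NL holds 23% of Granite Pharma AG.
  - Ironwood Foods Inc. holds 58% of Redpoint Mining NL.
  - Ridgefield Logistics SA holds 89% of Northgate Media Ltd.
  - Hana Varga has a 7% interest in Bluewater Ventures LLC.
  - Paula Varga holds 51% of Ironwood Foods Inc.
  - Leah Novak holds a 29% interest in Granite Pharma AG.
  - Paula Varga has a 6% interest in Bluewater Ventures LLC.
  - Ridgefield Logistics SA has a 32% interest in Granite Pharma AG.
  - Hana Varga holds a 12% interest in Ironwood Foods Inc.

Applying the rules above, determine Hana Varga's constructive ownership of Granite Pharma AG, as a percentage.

12.1066%

By parent–child attribution (R1), Hana Varga is treated as also owning Paula Varga's interest in Ironwood Foods Inc, giving 12% + 51% = 63%.
By parent–child attribution (R1), Hana Varga is treated as also owning Paula Varga's interest in Bluewater Ventures LLC, giving 7% + 6% = 13%.
Chain via Ironwood Foods Inc. → Redpoint Mining NL (R2): 63% × 58% × 23% = 8.4042% of Granite Pharma AG.
Chain via Bluewater Ventures LLC → Ridgefield Logistics SA (R2): 13% × 89% × 32% = 3.7024% of Granite Pharma AG.
Aggregating (R3): 8.4042% + 3.7024% = 12.1066%.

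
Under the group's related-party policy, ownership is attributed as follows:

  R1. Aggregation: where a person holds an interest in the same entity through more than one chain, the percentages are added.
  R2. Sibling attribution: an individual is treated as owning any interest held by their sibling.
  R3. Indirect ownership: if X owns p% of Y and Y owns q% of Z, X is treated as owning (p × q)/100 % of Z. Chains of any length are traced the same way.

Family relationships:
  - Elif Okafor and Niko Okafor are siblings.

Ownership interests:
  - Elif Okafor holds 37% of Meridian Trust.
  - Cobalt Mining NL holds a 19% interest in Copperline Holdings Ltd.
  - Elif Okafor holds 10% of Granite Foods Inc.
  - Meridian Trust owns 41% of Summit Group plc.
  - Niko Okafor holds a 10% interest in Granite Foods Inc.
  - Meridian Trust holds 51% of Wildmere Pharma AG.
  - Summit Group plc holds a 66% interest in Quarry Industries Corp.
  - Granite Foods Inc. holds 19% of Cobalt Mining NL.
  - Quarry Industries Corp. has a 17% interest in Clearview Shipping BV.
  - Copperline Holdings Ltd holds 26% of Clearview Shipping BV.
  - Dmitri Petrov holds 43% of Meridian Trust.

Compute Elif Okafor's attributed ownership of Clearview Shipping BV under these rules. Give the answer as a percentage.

By sibling attribution (R2), Elif Okafor is treated as also owning Niko Okafor's interest in Granite Foods Inc, giving 10% + 10% = 20%.
Chain via Meridian Trust → Summit Group plc → Quarry Industries Corp. (R3): 37% × 41% × 66% × 17% = 1.702074% of Clearview Shipping BV.
Chain via Granite Foods Inc. → Cobalt Mining NL → Copperline Holdings Ltd (R3): 20% × 19% × 19% × 26% = 0.18772% of Clearview Shipping BV.
Aggregating (R1): 1.702074% + 0.18772% = 1.889794%.

1.889794%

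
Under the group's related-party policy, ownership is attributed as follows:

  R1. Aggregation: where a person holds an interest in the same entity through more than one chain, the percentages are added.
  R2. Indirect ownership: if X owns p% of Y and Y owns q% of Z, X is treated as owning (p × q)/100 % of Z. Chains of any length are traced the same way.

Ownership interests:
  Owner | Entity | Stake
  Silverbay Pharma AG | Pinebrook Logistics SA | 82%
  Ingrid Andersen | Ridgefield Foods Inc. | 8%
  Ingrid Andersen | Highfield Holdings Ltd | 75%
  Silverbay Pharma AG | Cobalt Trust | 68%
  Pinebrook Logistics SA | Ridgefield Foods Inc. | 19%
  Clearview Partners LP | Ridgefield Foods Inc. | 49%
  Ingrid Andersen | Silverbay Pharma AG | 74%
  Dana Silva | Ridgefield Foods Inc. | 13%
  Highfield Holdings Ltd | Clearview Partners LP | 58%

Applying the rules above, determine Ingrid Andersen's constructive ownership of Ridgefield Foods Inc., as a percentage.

Chain via Highfield Holdings Ltd → Clearview Partners LP (R2): 75% × 58% × 49% = 21.315% of Ridgefield Foods Inc.
Chain via Silverbay Pharma AG → Pinebrook Logistics SA (R2): 74% × 82% × 19% = 11.5292% of Ridgefield Foods Inc.
Direct interest in Ridgefield Foods Inc: 8%.
Aggregating (R1): 21.315% + 11.5292% + 8% = 40.8442%.

40.8442%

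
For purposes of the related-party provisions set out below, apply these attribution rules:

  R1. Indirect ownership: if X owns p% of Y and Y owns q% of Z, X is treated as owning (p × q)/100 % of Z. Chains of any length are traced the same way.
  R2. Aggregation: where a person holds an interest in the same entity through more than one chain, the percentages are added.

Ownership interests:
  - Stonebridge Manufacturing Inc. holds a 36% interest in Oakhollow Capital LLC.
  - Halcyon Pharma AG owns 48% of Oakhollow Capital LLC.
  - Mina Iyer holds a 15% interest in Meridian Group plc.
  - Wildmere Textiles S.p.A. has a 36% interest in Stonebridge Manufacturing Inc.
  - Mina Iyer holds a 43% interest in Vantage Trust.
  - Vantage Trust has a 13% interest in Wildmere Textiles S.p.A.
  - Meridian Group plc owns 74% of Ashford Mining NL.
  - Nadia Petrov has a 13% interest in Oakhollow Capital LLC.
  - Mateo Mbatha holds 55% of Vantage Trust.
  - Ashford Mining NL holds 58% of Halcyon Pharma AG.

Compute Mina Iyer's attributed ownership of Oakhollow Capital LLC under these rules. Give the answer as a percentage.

3.814704%

Chain via Vantage Trust → Wildmere Textiles S.p.A. → Stonebridge Manufacturing Inc. (R1): 43% × 13% × 36% × 36% = 0.724464% of Oakhollow Capital LLC.
Chain via Meridian Group plc → Ashford Mining NL → Halcyon Pharma AG (R1): 15% × 74% × 58% × 48% = 3.09024% of Oakhollow Capital LLC.
Aggregating (R2): 0.724464% + 3.09024% = 3.814704%.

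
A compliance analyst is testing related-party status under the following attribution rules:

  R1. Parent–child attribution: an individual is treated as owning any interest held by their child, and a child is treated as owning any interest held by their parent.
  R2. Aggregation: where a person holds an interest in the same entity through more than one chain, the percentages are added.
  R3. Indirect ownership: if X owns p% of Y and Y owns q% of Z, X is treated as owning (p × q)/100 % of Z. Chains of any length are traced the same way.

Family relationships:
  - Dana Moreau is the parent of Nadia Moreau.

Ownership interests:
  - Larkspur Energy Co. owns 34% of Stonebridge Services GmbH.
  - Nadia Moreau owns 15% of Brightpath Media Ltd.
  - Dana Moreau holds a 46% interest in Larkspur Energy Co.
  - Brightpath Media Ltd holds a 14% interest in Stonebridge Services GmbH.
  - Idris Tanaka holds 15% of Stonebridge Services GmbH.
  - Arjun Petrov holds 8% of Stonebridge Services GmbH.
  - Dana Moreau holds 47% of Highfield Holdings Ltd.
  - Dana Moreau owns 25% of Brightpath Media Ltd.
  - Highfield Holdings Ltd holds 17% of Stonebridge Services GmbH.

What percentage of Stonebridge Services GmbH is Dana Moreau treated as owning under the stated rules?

29.23%

By parent–child attribution (R1), Dana Moreau is treated as also owning Nadia Moreau's interest in Brightpath Media Ltd, giving 25% + 15% = 40%.
Chain via Highfield Holdings Ltd (R3): 47% × 17% = 7.99% of Stonebridge Services GmbH.
Chain via Brightpath Media Ltd (R3): 40% × 14% = 5.6% of Stonebridge Services GmbH.
Chain via Larkspur Energy Co. (R3): 46% × 34% = 15.64% of Stonebridge Services GmbH.
Aggregating (R2): 7.99% + 5.6% + 15.64% = 29.23%.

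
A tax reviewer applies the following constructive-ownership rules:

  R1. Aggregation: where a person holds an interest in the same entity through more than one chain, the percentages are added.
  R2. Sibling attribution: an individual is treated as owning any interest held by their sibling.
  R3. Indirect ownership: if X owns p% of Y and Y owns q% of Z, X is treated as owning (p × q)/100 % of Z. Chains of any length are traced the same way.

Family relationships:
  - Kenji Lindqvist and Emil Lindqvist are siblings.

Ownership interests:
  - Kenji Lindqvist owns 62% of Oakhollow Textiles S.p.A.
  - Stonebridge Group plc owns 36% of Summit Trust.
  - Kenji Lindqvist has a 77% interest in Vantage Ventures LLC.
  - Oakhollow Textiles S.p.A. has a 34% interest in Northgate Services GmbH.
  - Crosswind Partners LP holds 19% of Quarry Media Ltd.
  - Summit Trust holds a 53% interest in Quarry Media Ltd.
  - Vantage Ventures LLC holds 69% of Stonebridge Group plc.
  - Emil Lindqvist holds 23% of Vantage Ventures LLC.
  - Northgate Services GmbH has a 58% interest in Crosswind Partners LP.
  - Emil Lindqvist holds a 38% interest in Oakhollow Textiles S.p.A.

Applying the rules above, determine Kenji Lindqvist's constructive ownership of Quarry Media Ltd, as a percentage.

16.912%

By sibling attribution (R2), Kenji Lindqvist is treated as also owning Emil Lindqvist's interest in Vantage Ventures LLC, giving 77% + 23% = 100%.
By sibling attribution (R2), Kenji Lindqvist is treated as also owning Emil Lindqvist's interest in Oakhollow Textiles S.p.A, giving 62% + 38% = 100%.
Chain via Vantage Ventures LLC → Stonebridge Group plc → Summit Trust (R3): 100% × 69% × 36% × 53% = 13.1652% of Quarry Media Ltd.
Chain via Oakhollow Textiles S.p.A. → Northgate Services GmbH → Crosswind Partners LP (R3): 100% × 34% × 58% × 19% = 3.7468% of Quarry Media Ltd.
Aggregating (R1): 13.1652% + 3.7468% = 16.912%.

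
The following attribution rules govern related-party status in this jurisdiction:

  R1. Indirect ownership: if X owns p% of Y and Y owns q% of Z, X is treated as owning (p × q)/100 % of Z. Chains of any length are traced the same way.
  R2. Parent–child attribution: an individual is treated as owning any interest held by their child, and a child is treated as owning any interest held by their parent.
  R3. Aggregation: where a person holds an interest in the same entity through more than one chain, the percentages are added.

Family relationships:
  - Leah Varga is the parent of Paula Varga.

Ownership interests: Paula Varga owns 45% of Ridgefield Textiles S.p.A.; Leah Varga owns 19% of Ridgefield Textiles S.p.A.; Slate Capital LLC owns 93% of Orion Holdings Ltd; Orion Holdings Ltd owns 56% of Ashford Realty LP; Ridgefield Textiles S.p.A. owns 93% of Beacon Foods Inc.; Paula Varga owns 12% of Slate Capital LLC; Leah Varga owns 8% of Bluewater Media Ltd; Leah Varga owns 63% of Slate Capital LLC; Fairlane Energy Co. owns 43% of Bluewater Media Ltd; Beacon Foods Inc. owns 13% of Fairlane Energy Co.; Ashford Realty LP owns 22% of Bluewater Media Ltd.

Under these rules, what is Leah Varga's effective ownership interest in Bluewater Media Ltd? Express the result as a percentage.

19.920368%

By parent–child attribution (R2), Leah Varga is treated as also owning Paula Varga's interest in Ridgefield Textiles S.p.A, giving 19% + 45% = 64%.
By parent–child attribution (R2), Leah Varga is treated as also owning Paula Varga's interest in Slate Capital LLC, giving 63% + 12% = 75%.
Chain via Ridgefield Textiles S.p.A. → Beacon Foods Inc. → Fairlane Energy Co. (R1): 64% × 93% × 13% × 43% = 3.327168% of Bluewater Media Ltd.
Chain via Slate Capital LLC → Orion Holdings Ltd → Ashford Realty LP (R1): 75% × 93% × 56% × 22% = 8.5932% of Bluewater Media Ltd.
Direct interest in Bluewater Media Ltd: 8%.
Aggregating (R3): 3.327168% + 8.5932% + 8% = 19.920368%.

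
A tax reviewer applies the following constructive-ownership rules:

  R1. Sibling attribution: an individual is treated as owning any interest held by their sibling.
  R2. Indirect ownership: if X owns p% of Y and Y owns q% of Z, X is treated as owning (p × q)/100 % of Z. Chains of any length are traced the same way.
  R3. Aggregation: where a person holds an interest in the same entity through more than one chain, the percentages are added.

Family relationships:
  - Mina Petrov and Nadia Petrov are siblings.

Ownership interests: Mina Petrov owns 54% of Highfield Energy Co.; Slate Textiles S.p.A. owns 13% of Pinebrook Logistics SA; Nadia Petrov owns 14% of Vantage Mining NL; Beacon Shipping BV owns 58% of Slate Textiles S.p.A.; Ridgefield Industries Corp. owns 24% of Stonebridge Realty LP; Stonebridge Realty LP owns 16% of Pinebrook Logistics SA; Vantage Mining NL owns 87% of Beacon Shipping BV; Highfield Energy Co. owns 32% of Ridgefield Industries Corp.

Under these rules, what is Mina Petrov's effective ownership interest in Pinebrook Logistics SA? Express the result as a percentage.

By sibling attribution (R1), Mina Petrov is treated as owning Nadia Petrov's 14% interest in Vantage Mining NL.
Chain via Highfield Energy Co. → Ridgefield Industries Corp. → Stonebridge Realty LP (R2): 54% × 32% × 24% × 16% = 0.663552% of Pinebrook Logistics SA.
Chain via Vantage Mining NL → Beacon Shipping BV → Slate Textiles S.p.A. (R2): 14% × 87% × 58% × 13% = 0.918372% of Pinebrook Logistics SA.
Aggregating (R3): 0.663552% + 0.918372% = 1.581924%.

1.581924%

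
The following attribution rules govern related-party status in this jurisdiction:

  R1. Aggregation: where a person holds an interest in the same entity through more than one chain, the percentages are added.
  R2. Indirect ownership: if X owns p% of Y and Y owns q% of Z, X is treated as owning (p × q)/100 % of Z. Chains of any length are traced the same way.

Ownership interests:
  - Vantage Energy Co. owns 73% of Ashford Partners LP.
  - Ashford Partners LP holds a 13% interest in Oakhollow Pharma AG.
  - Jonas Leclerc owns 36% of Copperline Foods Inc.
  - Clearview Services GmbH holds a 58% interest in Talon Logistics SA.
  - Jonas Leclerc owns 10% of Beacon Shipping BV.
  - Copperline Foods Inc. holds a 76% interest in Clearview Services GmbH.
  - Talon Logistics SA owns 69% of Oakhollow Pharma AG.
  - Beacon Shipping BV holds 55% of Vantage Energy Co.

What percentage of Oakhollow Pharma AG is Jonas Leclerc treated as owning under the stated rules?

11.471422%

Chain via Copperline Foods Inc. → Clearview Services GmbH → Talon Logistics SA (R2): 36% × 76% × 58% × 69% = 10.949472% of Oakhollow Pharma AG.
Chain via Beacon Shipping BV → Vantage Energy Co. → Ashford Partners LP (R2): 10% × 55% × 73% × 13% = 0.52195% of Oakhollow Pharma AG.
Aggregating (R1): 10.949472% + 0.52195% = 11.471422%.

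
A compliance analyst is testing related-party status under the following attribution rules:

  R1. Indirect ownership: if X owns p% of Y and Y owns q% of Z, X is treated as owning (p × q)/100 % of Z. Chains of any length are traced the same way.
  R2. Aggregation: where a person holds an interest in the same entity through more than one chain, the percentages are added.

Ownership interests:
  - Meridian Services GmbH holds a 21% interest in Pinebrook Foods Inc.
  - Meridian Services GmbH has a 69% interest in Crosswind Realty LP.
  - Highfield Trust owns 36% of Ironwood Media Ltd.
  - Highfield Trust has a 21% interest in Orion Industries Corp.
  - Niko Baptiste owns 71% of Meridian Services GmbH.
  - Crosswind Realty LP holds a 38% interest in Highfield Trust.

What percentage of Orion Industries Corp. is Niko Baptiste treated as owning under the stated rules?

Chain via Meridian Services GmbH → Crosswind Realty LP → Highfield Trust (R1): 71% × 69% × 38% × 21% = 3.909402% of Orion Industries Corp.

3.909402%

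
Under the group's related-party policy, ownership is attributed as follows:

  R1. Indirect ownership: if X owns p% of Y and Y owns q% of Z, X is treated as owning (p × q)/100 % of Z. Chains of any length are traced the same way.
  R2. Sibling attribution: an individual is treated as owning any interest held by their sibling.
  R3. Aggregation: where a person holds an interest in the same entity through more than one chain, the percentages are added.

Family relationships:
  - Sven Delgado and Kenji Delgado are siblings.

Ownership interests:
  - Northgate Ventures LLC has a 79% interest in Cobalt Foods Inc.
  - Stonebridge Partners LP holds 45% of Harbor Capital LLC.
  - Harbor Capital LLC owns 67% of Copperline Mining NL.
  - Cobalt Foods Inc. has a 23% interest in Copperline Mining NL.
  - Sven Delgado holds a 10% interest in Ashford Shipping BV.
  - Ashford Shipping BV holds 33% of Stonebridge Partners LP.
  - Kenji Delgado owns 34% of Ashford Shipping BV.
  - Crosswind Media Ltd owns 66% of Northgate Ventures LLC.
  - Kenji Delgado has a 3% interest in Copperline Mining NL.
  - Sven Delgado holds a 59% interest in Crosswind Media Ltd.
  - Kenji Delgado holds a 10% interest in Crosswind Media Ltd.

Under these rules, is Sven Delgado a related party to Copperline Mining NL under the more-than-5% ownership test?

Yes

By sibling attribution (R2), Sven Delgado is treated as also owning Kenji Delgado's interest in Crosswind Media Ltd, giving 59% + 10% = 69%.
By sibling attribution (R2), Sven Delgado is treated as also owning Kenji Delgado's interest in Ashford Shipping BV, giving 10% + 34% = 44%.
By sibling attribution (R2), Sven Delgado is treated as owning Kenji Delgado's 3% interest in Copperline Mining NL.
Chain via Crosswind Media Ltd → Northgate Ventures LLC → Cobalt Foods Inc. (R1): 69% × 66% × 79% × 23% = 8.274618% of Copperline Mining NL.
Chain via Ashford Shipping BV → Stonebridge Partners LP → Harbor Capital LLC (R1): 44% × 33% × 45% × 67% = 4.37778% of Copperline Mining NL.
Direct interest in Copperline Mining NL: 3%.
Aggregating (R3): 8.274618% + 4.37778% + 3% = 15.652398%.
15.652398% exceeds the 5% threshold, so Sven is a related party to Copperline Mining NL.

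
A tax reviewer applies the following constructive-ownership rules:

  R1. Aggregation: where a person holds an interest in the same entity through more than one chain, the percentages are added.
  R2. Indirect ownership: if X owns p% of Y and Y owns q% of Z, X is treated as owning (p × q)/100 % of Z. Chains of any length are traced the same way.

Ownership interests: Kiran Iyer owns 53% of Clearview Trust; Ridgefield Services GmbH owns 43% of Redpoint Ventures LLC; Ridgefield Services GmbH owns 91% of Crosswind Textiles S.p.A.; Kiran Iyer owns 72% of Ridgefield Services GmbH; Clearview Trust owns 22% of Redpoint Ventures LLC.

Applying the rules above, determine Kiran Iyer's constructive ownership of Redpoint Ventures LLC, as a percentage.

42.62%

Chain via Clearview Trust (R2): 53% × 22% = 11.66% of Redpoint Ventures LLC.
Chain via Ridgefield Services GmbH (R2): 72% × 43% = 30.96% of Redpoint Ventures LLC.
Aggregating (R1): 11.66% + 30.96% = 42.62%.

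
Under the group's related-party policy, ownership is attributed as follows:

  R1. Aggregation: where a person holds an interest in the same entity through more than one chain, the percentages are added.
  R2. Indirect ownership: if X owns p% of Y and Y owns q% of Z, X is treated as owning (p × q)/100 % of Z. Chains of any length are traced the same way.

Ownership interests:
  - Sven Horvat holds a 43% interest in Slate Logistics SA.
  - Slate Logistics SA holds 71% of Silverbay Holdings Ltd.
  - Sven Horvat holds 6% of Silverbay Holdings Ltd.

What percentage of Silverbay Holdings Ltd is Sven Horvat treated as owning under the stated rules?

36.53%

Chain via Slate Logistics SA (R2): 43% × 71% = 30.53% of Silverbay Holdings Ltd.
Direct interest in Silverbay Holdings Ltd: 6%.
Aggregating (R1): 30.53% + 6% = 36.53%.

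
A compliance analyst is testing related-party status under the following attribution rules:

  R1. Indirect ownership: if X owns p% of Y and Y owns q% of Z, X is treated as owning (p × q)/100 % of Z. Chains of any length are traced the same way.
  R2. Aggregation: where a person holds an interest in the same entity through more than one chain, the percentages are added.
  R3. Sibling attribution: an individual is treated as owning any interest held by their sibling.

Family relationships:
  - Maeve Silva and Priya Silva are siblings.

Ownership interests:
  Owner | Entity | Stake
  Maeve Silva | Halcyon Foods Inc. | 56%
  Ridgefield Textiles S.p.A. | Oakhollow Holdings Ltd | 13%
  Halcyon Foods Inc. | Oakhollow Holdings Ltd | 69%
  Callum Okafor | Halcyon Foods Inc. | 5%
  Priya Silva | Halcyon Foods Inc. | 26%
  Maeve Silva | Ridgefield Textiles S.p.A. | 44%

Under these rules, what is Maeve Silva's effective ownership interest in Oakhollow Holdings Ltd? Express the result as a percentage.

62.3%

By sibling attribution (R3), Maeve Silva is treated as also owning Priya Silva's interest in Halcyon Foods Inc, giving 56% + 26% = 82%.
Chain via Halcyon Foods Inc. (R1): 82% × 69% = 56.58% of Oakhollow Holdings Ltd.
Chain via Ridgefield Textiles S.p.A. (R1): 44% × 13% = 5.72% of Oakhollow Holdings Ltd.
Aggregating (R2): 56.58% + 5.72% = 62.3%.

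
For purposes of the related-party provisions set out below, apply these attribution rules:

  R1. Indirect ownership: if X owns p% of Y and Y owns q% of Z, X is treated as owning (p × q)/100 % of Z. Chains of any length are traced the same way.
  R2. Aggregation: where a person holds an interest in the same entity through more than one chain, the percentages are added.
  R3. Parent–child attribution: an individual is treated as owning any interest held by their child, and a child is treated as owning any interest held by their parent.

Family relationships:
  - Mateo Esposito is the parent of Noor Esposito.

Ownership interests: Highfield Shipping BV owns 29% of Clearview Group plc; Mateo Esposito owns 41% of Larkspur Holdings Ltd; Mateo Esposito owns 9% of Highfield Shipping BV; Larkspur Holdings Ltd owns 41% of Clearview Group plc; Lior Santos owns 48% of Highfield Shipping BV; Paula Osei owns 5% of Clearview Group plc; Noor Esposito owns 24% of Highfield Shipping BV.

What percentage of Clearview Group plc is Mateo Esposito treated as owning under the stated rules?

By parent–child attribution (R3), Mateo Esposito is treated as also owning Noor Esposito's interest in Highfield Shipping BV, giving 9% + 24% = 33%.
Chain via Larkspur Holdings Ltd (R1): 41% × 41% = 16.81% of Clearview Group plc.
Chain via Highfield Shipping BV (R1): 33% × 29% = 9.57% of Clearview Group plc.
Aggregating (R2): 16.81% + 9.57% = 26.38%.

26.38%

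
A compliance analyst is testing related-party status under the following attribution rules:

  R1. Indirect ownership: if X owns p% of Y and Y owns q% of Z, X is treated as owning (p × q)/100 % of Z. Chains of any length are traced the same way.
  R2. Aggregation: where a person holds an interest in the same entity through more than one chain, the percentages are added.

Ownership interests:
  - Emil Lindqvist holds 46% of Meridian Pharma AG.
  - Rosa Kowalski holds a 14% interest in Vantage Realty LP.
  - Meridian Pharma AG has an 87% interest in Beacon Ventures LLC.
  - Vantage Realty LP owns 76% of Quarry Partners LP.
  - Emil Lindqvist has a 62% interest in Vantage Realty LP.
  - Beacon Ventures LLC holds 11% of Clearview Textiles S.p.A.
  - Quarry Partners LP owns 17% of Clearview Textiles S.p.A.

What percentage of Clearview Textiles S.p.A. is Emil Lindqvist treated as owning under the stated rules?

Chain via Vantage Realty LP → Quarry Partners LP (R1): 62% × 76% × 17% = 8.0104% of Clearview Textiles S.p.A.
Chain via Meridian Pharma AG → Beacon Ventures LLC (R1): 46% × 87% × 11% = 4.4022% of Clearview Textiles S.p.A.
Aggregating (R2): 8.0104% + 4.4022% = 12.4126%.

12.4126%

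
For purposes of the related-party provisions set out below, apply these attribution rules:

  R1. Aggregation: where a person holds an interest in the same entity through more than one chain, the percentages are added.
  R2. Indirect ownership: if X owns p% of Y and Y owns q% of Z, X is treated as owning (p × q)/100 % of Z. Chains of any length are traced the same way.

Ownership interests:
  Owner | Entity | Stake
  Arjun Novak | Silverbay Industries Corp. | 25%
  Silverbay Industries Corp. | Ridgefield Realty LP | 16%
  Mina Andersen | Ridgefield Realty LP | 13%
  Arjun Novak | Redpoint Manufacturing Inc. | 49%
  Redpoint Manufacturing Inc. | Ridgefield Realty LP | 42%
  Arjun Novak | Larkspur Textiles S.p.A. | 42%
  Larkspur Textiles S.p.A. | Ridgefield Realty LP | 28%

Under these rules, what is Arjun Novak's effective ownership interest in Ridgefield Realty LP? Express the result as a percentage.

36.34%

Chain via Silverbay Industries Corp. (R2): 25% × 16% = 4% of Ridgefield Realty LP.
Chain via Redpoint Manufacturing Inc. (R2): 49% × 42% = 20.58% of Ridgefield Realty LP.
Chain via Larkspur Textiles S.p.A. (R2): 42% × 28% = 11.76% of Ridgefield Realty LP.
Aggregating (R1): 4% + 20.58% + 11.76% = 36.34%.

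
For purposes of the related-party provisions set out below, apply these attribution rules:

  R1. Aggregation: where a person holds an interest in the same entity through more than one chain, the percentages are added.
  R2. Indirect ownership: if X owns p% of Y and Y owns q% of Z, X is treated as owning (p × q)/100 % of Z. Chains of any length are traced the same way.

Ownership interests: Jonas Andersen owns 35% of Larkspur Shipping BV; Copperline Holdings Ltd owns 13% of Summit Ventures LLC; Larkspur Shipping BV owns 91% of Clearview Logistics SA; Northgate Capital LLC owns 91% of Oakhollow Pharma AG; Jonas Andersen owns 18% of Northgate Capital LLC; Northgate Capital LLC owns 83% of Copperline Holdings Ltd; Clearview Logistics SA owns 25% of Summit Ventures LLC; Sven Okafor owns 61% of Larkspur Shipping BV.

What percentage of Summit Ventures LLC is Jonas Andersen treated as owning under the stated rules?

9.9047%

Chain via Northgate Capital LLC → Copperline Holdings Ltd (R2): 18% × 83% × 13% = 1.9422% of Summit Ventures LLC.
Chain via Larkspur Shipping BV → Clearview Logistics SA (R2): 35% × 91% × 25% = 7.9625% of Summit Ventures LLC.
Aggregating (R1): 1.9422% + 7.9625% = 9.9047%.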